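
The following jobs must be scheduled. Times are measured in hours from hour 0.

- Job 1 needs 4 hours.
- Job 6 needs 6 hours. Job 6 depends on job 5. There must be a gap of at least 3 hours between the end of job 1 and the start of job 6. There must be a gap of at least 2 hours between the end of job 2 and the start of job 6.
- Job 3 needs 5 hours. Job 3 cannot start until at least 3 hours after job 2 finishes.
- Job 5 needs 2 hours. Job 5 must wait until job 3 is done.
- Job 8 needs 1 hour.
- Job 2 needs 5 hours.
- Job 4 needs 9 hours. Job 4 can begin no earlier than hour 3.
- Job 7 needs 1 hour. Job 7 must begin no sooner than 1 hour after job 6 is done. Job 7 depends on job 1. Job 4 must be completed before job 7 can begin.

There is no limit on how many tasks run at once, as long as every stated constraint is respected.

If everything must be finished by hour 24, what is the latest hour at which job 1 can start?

9

Job 7 has no dependents, so it just needs to finish by hour 24. Starting by 24 − 1 = hour 23 achieves that.
Job 6 has to be done before job 7 (must start by hour 23, minus 1-hour gap → hour 22). That means finishing by hour 22, i.e. starting by 22 − 6 = hour 16.
Job 1 must finish in time for job 6 (must start by hour 16, minus 3-hour gap → hour 13); job 7 (must start by hour 23). The tightest is hour 13, so job 1 must start by 13 − 4 = hour 9.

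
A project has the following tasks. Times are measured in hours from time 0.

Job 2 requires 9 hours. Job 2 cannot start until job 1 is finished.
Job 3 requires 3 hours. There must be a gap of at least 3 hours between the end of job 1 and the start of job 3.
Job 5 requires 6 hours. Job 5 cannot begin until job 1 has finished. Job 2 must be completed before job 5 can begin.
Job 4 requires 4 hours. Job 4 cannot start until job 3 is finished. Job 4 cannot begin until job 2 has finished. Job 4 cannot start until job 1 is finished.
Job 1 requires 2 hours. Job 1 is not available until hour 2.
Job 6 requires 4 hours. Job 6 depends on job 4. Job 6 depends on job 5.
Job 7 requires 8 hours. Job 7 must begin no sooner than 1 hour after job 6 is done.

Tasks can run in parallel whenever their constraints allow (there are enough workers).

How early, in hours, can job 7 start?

24

Job 1 waits on its own release at hour 2, so it starts at hour 2 and finishes at 2 + 2 = hour 4.
Job 3 waits on job 1 (finishes hour 4, plus 3-hour gap → hour 7), so it starts at hour 7 and finishes at 7 + 3 = hour 10.
Job 2 cannot begin until job 1 (finishes hour 4). It runs from hour 4 to 4 + 9 = hour 13.
For job 5: job 1 (finishes hour 4); job 2 (finishes hour 13). Taking the maximum gives a start of hour 13, and it finishes at 13 + 6 = hour 19.
Job 4 cannot start until job 3 (finishes hour 10); job 2 (finishes hour 13); job 1 (finishes hour 4). The controlling bound is hour 13, so job 4 finishes at 13 + 4 = hour 17.
Job 6 has to wait for job 4 (finishes hour 17); job 5 (finishes hour 19). The latest of these is hour 19, so job 6 runs hour 19 to 19 + 4 = hour 23.
Job 7 waits on job 6 (finishes hour 23, plus 1-hour gap → hour 24), so the earliest it can start is hour 24.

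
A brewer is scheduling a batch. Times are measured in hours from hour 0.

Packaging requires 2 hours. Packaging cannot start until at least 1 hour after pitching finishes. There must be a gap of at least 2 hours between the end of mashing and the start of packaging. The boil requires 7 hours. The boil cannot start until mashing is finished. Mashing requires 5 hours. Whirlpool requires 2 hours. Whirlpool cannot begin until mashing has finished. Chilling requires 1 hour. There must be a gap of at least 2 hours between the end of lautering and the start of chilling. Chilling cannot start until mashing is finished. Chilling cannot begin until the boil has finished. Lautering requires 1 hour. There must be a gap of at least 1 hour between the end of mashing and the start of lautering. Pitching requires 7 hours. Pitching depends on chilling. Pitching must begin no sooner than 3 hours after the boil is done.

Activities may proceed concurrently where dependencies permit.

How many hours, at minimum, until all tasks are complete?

Mashing has no prerequisites, so it starts at hour 0 and finishes at hour 5.
Whirlpool cannot begin until mashing (finishes hour 5). It runs from hour 5 to 5 + 2 = hour 7.
The boil cannot begin until mashing (finishes hour 5). It runs from hour 5 to 5 + 7 = hour 12.
After mashing (finishes hour 5, plus 1-hour gap → hour 6), lautering can start at hour 6 and finishes at hour 7.
Chilling needs all of lautering (finishes hour 7, plus 2-hour gap → hour 9); mashing (finishes hour 5); the boil (finishes hour 12). That puts its earliest start at hour 12; it finishes at 12 + 1 = hour 13.
Pitching needs all of chilling (finishes hour 13); the boil (finishes hour 12, plus 3-hour gap → hour 15). That puts its earliest start at hour 15; it finishes at 15 + 7 = hour 22.
Packaging has to wait for pitching (finishes hour 22, plus 1-hour gap → hour 23); mashing (finishes hour 5, plus 2-hour gap → hour 7). The latest of these is hour 23, so packaging runs hour 23 to 23 + 2 = hour 25.
All tasks are finished once the last one completes. Finish times: Mashing at 5, Lautering at 7, The boil at 12, Whirlpool at 7, Chilling at 13, Pitching at 22, Packaging at 25. The latest is hour 25.

25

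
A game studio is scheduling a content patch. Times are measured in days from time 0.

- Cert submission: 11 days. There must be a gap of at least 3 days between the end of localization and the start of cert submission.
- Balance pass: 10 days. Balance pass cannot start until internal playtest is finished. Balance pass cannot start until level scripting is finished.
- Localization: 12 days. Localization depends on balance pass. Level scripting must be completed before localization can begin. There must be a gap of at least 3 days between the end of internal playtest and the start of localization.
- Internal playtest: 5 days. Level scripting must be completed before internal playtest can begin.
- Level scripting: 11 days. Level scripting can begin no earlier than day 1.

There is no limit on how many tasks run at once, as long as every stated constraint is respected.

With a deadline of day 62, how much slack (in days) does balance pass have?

9

Level scripting waits on its own release at day 1, so it starts at day 1 and finishes at 1 + 11 = day 12.
After level scripting (finishes day 12), internal playtest can start at day 12 and finishes at day 17.
Balance pass needs all of internal playtest (finishes day 17); level scripting (finishes day 12). That puts its earliest start at day 17; it finishes at 17 + 10 = day 27.

Working backward from the deadline:
Cert submission has no dependents, so it just needs to finish by day 62. Starting by 62 − 11 = day 51 achieves that.
Localization must finish before cert submission (must start by day 51, minus 3-day gap → day 48). With a 12-day duration, localization must start by 48 − 12 = day 36.
Balance pass must finish before localization (must start by day 36). With a 10-day duration, balance pass must start by 36 − 10 = day 26.
So balance pass can start as early as day 17 and as late as day 26, giving 26 − 17 = 9 days of slack.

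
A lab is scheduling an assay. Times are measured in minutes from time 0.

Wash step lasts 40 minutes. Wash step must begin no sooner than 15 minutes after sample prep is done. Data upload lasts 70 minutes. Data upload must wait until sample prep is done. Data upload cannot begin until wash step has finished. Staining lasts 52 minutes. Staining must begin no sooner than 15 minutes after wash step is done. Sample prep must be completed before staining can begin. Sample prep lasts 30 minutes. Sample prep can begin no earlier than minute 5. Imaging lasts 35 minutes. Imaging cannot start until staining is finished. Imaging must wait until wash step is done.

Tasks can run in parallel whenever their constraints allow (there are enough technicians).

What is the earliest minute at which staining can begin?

105

After its own release at minute 5, sample prep can start at minute 5 and finishes at minute 35.
Wash step cannot begin until sample prep (finishes minute 35, plus 15-minute gap → minute 50). It runs from minute 50 to 50 + 40 = minute 90.
Staining waits on wash step (finishes minute 90, plus 15-minute gap → minute 105); sample prep (finishes minute 35). The latest of these is minute 105, which is the earliest staining can start.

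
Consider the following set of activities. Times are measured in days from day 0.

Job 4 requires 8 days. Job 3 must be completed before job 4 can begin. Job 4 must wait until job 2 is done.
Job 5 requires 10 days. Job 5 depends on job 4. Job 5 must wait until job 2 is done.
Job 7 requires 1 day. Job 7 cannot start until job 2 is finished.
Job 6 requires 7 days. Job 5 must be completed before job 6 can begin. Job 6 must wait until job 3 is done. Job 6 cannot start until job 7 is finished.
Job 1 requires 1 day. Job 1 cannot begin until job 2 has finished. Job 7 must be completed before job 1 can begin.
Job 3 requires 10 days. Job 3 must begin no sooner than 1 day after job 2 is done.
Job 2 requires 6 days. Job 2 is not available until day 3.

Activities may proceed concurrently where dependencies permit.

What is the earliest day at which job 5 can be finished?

38

Job 2 waits on its own release at day 3, so it starts at day 3 and finishes at 3 + 6 = day 9.
Job 3 waits on job 2 (finishes day 9, plus 1-day gap → day 10), so it starts at day 10 and finishes at 10 + 10 = day 20.
Job 4 has to wait for job 3 (finishes day 20); job 2 (finishes day 9). The latest of these is day 20, so job 4 runs day 20 to 20 + 8 = day 28.
Job 5 cannot start until job 4 (finishes day 28); job 2 (finishes day 9). The controlling bound is day 28, so job 5 finishes at 28 + 10 = day 38.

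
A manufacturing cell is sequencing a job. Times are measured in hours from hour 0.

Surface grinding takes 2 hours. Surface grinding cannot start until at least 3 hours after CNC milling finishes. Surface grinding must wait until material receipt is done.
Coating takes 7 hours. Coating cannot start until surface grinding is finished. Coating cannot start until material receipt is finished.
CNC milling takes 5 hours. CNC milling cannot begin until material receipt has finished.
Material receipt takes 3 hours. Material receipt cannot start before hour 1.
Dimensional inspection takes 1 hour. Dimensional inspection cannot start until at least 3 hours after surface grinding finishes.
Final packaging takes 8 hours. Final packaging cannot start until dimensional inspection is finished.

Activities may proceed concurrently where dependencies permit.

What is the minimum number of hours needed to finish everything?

After its own release at hour 1, material receipt can start at hour 1 and finishes at hour 4.
CNC milling waits on material receipt (finishes hour 4), so it starts at hour 4 and finishes at 4 + 5 = hour 9.
Surface grinding needs all of CNC milling (finishes hour 9, plus 3-hour gap → hour 12); material receipt (finishes hour 4). That puts its earliest start at hour 12; it finishes at 12 + 2 = hour 14.
For coating: surface grinding (finishes hour 14); material receipt (finishes hour 4). Taking the maximum gives a start of hour 14, and it finishes at 14 + 7 = hour 21.
Dimensional inspection cannot begin until surface grinding (finishes hour 14, plus 3-hour gap → hour 17). It runs from hour 17 to 17 + 1 = hour 18.
Final packaging waits on dimensional inspection (finishes hour 18), so it starts at hour 18 and finishes at 18 + 8 = hour 26.
All tasks are finished once the last one completes. Finish times: Material receipt at 4, CNC milling at 9, Surface grinding at 14, Dimensional inspection at 18, Coating at 21, Final packaging at 26. The latest is hour 26.

26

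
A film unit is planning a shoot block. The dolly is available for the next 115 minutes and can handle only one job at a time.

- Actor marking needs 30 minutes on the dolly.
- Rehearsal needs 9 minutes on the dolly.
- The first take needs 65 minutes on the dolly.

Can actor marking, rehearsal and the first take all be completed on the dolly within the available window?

Yes

Running back to back, the jobs need 30 + 9 + 65 = 104 minutes on the dolly.
Since 104 ≤ 115, they fit within the window.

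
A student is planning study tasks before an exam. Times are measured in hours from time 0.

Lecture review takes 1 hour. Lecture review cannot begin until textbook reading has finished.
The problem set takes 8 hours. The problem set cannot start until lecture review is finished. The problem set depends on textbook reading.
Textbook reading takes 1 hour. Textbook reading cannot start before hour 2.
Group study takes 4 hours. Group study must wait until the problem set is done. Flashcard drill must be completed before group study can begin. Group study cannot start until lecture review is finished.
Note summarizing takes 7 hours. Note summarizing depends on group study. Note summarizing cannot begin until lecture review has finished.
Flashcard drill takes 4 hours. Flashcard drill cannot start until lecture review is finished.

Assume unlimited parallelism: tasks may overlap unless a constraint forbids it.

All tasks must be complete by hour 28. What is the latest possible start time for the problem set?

Note summarizing must finish by hour 28; it takes 7 hours, so it must start by 28 − 7 = hour 21.
Group study feeds into note summarizing (must start by hour 21); so group study must finish by hour 21 and therefore start by hour 17.
The problem set must finish before group study (must start by hour 17). With an 8-hour duration, the problem set must start by 17 − 8 = hour 9.

9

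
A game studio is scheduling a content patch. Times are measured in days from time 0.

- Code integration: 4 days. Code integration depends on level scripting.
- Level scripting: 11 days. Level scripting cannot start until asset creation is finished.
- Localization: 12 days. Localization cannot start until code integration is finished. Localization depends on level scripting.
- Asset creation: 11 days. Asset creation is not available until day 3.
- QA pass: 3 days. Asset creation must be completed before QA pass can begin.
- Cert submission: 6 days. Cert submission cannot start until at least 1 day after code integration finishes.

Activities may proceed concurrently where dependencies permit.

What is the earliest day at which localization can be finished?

After its own release at day 3, asset creation can start at day 3 and finishes at day 14.
Level scripting waits on asset creation (finishes day 14), so it starts at day 14 and finishes at 14 + 11 = day 25.
After level scripting (finishes day 25), code integration can start at day 25 and finishes at day 29.
Localization has to wait for code integration (finishes day 29); level scripting (finishes day 25). The latest of these is day 29, so localization runs day 29 to 29 + 12 = day 41.

41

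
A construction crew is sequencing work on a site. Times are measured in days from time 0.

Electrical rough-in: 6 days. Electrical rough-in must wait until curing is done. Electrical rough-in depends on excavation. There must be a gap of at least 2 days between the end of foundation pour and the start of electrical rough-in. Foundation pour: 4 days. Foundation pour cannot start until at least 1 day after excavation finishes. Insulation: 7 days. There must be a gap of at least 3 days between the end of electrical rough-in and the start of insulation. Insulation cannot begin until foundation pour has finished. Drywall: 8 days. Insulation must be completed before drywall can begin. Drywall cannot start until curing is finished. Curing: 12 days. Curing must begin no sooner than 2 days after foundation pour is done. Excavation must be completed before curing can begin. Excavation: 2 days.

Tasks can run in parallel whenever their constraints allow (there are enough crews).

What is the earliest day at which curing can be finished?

21

Nothing blocks excavation, so it runs from day 0 to day 2.
Foundation pour cannot begin until excavation (finishes day 2, plus 1-day gap → day 3). It runs from day 3 to 3 + 4 = day 7.
Curing cannot start until foundation pour (finishes day 7, plus 2-day gap → day 9); excavation (finishes day 2). The controlling bound is day 9, so curing finishes at 9 + 12 = day 21.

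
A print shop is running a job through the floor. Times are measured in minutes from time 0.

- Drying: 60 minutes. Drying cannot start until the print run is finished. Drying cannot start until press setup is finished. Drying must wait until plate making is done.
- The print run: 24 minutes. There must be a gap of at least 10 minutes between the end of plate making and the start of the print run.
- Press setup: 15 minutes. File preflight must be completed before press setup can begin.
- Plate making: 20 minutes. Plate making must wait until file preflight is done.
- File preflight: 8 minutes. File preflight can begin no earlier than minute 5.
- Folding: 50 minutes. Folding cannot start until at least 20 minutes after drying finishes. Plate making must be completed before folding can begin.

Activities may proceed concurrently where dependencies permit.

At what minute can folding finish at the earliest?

197

File preflight waits on its own release at minute 5, so it starts at minute 5 and finishes at 5 + 8 = minute 13.
Press setup waits on file preflight (finishes minute 13), so it starts at minute 13 and finishes at 13 + 15 = minute 28.
After file preflight (finishes minute 13), plate making can start at minute 13 and finishes at minute 33.
The print run cannot begin until plate making (finishes minute 33, plus 10-minute gap → minute 43). It runs from minute 43 to 43 + 24 = minute 67.
For drying: the print run (finishes minute 67); press setup (finishes minute 28); plate making (finishes minute 33). Taking the maximum gives a start of minute 67, and it finishes at 67 + 60 = minute 127.
For folding: drying (finishes minute 127, plus 20-minute gap → minute 147); plate making (finishes minute 33). Taking the maximum gives a start of minute 147, and it finishes at 147 + 50 = minute 197.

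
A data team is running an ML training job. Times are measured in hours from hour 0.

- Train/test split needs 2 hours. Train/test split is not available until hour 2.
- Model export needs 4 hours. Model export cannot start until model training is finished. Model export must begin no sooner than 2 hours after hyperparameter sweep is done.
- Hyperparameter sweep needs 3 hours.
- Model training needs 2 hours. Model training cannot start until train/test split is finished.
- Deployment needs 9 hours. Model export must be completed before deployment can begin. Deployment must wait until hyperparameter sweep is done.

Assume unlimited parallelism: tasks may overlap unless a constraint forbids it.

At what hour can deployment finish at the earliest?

Hyperparameter sweep can start immediately at hour 0; it finishes at hour 3.
Train/test split waits on its own release at hour 2, so it starts at hour 2 and finishes at 2 + 2 = hour 4.
Model training waits on train/test split (finishes hour 4), so it starts at hour 4 and finishes at 4 + 2 = hour 6.
Model export needs all of model training (finishes hour 6); hyperparameter sweep (finishes hour 3, plus 2-hour gap → hour 5). That puts its earliest start at hour 6; it finishes at 6 + 4 = hour 10.
For deployment: model export (finishes hour 10); hyperparameter sweep (finishes hour 3). Taking the maximum gives a start of hour 10, and it finishes at 10 + 9 = hour 19.

19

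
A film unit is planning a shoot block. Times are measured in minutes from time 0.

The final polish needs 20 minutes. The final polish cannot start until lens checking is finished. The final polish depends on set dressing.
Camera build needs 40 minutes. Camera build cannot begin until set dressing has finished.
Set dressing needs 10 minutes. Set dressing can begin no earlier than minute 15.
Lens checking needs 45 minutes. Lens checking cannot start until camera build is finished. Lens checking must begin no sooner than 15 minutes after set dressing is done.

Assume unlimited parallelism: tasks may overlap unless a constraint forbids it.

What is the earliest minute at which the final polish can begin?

110

After its own release at minute 15, set dressing can start at minute 15 and finishes at minute 25.
Camera build cannot begin until set dressing (finishes minute 25). It runs from minute 25 to 25 + 40 = minute 65.
Lens checking needs all of camera build (finishes minute 65); set dressing (finishes minute 25, plus 15-minute gap → minute 40). That puts its earliest start at minute 65; it finishes at 65 + 45 = minute 110.
The final polish waits on lens checking (finishes minute 110); set dressing (finishes minute 25). The latest of these is minute 110, which is the earliest the final polish can start.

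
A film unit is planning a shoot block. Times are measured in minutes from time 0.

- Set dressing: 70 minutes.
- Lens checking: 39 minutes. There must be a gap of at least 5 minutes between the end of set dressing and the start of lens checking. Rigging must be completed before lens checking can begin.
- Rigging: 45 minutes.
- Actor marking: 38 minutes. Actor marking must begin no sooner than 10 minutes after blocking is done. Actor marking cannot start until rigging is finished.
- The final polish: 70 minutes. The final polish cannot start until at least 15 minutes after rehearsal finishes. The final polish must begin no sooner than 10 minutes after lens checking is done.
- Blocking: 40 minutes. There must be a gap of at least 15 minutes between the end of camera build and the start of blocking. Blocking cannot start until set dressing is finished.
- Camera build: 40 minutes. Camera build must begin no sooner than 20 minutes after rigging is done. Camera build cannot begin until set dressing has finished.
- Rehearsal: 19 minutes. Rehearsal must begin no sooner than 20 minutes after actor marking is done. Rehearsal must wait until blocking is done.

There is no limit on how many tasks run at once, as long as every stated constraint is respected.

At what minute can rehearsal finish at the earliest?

252

Set dressing has no prerequisites, so it starts at minute 0 and finishes at minute 70.
Rigging has no prerequisites, so it starts at minute 0 and finishes at minute 45.
Camera build needs all of rigging (finishes minute 45, plus 20-minute gap → minute 65); set dressing (finishes minute 70). That puts its earliest start at minute 70; it finishes at 70 + 40 = minute 110.
For blocking: camera build (finishes minute 110, plus 15-minute gap → minute 125); set dressing (finishes minute 70). Taking the maximum gives a start of minute 125, and it finishes at 125 + 40 = minute 165.
For actor marking: blocking (finishes minute 165, plus 10-minute gap → minute 175); rigging (finishes minute 45). Taking the maximum gives a start of minute 175, and it finishes at 175 + 38 = minute 213.
For rehearsal: actor marking (finishes minute 213, plus 20-minute gap → minute 233); blocking (finishes minute 165). Taking the maximum gives a start of minute 233, and it finishes at 233 + 19 = minute 252.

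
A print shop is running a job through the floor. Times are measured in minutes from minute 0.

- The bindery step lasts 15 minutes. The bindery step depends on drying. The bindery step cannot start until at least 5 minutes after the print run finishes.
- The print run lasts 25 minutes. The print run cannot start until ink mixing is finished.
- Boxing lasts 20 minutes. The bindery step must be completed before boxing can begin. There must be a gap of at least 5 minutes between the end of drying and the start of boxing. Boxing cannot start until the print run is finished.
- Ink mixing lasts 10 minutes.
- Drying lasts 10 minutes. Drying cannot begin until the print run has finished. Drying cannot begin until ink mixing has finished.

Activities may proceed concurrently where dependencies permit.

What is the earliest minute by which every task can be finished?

Nothing blocks ink mixing, so it runs from minute 0 to minute 10.
The print run waits on ink mixing (finishes minute 10), so it starts at minute 10 and finishes at 10 + 25 = minute 35.
Drying needs all of the print run (finishes minute 35); ink mixing (finishes minute 10). That puts its earliest start at minute 35; it finishes at 35 + 10 = minute 45.
The bindery step needs all of drying (finishes minute 45); the print run (finishes minute 35, plus 5-minute gap → minute 40). That puts its earliest start at minute 45; it finishes at 45 + 15 = minute 60.
Boxing has to wait for the bindery step (finishes minute 60); drying (finishes minute 45, plus 5-minute gap → minute 50); the print run (finishes minute 35). The latest of these is minute 60, so boxing runs minute 60 to 60 + 20 = minute 80.
All tasks are finished once the last one completes. Finish times: Ink mixing at 10, The print run at 35, Drying at 45, The bindery step at 60, Boxing at 80. The latest is minute 80.

80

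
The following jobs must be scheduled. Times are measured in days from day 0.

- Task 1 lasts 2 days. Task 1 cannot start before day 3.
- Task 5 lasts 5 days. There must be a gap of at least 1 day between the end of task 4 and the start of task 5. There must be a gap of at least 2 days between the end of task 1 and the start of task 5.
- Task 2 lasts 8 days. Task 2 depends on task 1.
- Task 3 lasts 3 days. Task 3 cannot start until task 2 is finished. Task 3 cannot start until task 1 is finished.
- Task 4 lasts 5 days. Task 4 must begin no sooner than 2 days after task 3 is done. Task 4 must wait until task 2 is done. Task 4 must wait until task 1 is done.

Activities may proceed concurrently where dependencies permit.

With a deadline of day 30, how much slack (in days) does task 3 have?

1

Task 1 waits on its own release at day 3, so it starts at day 3 and finishes at 3 + 2 = day 5.
Task 2 waits on task 1 (finishes day 5), so it starts at day 5 and finishes at 5 + 8 = day 13.
Task 3 has to wait for task 2 (finishes day 13); task 1 (finishes day 5). The latest of these is day 13, so task 3 runs day 13 to 13 + 3 = day 16.

Working backward from the deadline:
To finish by day 30, task 5 (duration 5) must start no later than day 25.
Since task 5 (must start by day 25, minus 1-day gap → day 24) depends on it, task 4 must finish by day 24. Backing off its 5-day duration gives a latest start of day 19.
Task 3 must finish before task 4 (must start by day 19, minus 2-day gap → day 17). With a 3-day duration, task 3 must start by 17 − 3 = day 14.
So task 3 can start as early as day 13 and as late as day 14, giving 14 − 13 = 1 day of slack.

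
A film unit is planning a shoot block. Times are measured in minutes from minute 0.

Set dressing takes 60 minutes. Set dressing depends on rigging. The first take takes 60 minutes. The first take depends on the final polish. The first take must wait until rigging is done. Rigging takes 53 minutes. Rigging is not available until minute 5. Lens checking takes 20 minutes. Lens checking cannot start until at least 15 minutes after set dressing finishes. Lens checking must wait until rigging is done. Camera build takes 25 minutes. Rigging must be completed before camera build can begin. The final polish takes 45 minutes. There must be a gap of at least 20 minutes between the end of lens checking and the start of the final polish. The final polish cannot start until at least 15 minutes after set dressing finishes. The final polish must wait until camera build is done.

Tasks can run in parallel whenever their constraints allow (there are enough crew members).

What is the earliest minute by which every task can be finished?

Rigging cannot begin until its own release at minute 5. It runs from minute 5 to 5 + 53 = minute 58.
Camera build cannot begin until rigging (finishes minute 58). It runs from minute 58 to 58 + 25 = minute 83.
Set dressing waits on rigging (finishes minute 58), so it starts at minute 58 and finishes at 58 + 60 = minute 118.
Lens checking has to wait for set dressing (finishes minute 118, plus 15-minute gap → minute 133); rigging (finishes minute 58). The latest of these is minute 133, so lens checking runs minute 133 to 133 + 20 = minute 153.
The final polish cannot start until lens checking (finishes minute 153, plus 20-minute gap → minute 173); set dressing (finishes minute 118, plus 15-minute gap → minute 133); camera build (finishes minute 83). The controlling bound is minute 173, so the final polish finishes at 173 + 45 = minute 218.
For the first take: the final polish (finishes minute 218); rigging (finishes minute 58). Taking the maximum gives a start of minute 218, and it finishes at 218 + 60 = minute 278.
All tasks are finished once the last one completes. Finish times: Rigging at 58, Set dressing at 118, Camera build at 83, Lens checking at 153, The final polish at 218, The first take at 278. The latest is minute 278.

278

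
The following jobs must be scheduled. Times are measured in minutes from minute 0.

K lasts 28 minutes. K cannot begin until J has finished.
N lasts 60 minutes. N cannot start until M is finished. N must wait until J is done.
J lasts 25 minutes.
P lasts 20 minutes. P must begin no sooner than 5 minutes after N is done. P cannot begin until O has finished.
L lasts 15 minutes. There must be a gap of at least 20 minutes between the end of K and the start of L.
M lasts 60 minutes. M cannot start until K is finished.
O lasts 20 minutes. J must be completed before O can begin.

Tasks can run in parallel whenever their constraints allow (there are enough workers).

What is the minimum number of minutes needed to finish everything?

J can start immediately at minute 0; it finishes at minute 25.
O waits on J (finishes minute 25), so it starts at minute 25 and finishes at 25 + 20 = minute 45.
K waits on J (finishes minute 25), so it starts at minute 25 and finishes at 25 + 28 = minute 53.
M cannot begin until K (finishes minute 53). It runs from minute 53 to 53 + 60 = minute 113.
N cannot start until M (finishes minute 113); J (finishes minute 25). The controlling bound is minute 113, so N finishes at 113 + 60 = minute 173.
P cannot start until N (finishes minute 173, plus 5-minute gap → minute 178); O (finishes minute 45). The controlling bound is minute 178, so P finishes at 178 + 20 = minute 198.
L cannot begin until K (finishes minute 53, plus 20-minute gap → minute 73). It runs from minute 73 to 73 + 15 = minute 88.
All tasks are finished once the last one completes. Finish times: J at 25, K at 53, L at 88, M at 113, N at 173, O at 45, P at 198. The latest is minute 198.

198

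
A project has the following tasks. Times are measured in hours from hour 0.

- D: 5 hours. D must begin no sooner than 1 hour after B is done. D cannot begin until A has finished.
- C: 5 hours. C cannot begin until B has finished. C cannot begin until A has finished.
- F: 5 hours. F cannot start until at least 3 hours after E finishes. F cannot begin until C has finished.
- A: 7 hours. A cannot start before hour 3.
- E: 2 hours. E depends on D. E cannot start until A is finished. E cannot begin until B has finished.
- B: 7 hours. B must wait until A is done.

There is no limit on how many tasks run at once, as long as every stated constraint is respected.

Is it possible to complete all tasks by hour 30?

A waits on its own release at hour 3, so it starts at hour 3 and finishes at 3 + 7 = hour 10.
After A (finishes hour 10), B can start at hour 10 and finishes at hour 17.
D cannot start until B (finishes hour 17, plus 1-hour gap → hour 18); A (finishes hour 10). The controlling bound is hour 18, so D finishes at 18 + 5 = hour 23.
E has to wait for D (finishes hour 23); A (finishes hour 10); B (finishes hour 17). The latest of these is hour 23, so E runs hour 23 to 23 + 2 = hour 25.
C cannot start until B (finishes hour 17); A (finishes hour 10). The controlling bound is hour 17, so C finishes at 17 + 5 = hour 22.
F cannot start until E (finishes hour 25, plus 3-hour gap → hour 28); C (finishes hour 22). The controlling bound is hour 28, so F finishes at 28 + 5 = hour 33.
The earliest everything can be done is hour 33, which is after the deadline of 30, so it is not possible.

No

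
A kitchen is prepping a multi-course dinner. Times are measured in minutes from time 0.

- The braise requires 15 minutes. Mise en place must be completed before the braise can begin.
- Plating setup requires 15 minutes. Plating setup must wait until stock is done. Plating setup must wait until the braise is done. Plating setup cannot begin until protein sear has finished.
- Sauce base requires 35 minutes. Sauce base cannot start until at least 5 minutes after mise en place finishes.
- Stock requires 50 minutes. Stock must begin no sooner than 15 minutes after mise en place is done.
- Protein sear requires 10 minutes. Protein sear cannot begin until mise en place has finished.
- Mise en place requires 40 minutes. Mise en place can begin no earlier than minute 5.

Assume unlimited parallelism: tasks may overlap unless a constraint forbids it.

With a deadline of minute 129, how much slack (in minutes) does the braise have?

After its own release at minute 5, mise en place can start at minute 5 and finishes at minute 45.
The braise cannot begin until mise en place (finishes minute 45). It runs from minute 45 to 45 + 15 = minute 60.

Working backward from the deadline:
To finish by minute 129, plating setup (duration 15) must start no later than minute 114.
The braise has to be done before plating setup (must start by minute 114). That means finishing by minute 114, i.e. starting by 114 − 15 = minute 99.
So the braise can start as early as minute 45 and as late as minute 99, giving 99 − 45 = 54 minutes of slack.

54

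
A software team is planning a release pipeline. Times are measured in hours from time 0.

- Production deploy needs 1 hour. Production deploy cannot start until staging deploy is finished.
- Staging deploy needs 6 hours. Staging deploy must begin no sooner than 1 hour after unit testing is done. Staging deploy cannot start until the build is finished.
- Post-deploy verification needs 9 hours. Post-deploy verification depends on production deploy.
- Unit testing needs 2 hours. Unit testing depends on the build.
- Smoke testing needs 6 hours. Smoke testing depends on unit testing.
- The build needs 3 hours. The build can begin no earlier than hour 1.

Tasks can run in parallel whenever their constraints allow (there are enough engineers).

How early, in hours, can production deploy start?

13

The build cannot begin until its own release at hour 1. It runs from hour 1 to 1 + 3 = hour 4.
Unit testing cannot begin until the build (finishes hour 4). It runs from hour 4 to 4 + 2 = hour 6.
Staging deploy has to wait for unit testing (finishes hour 6, plus 1-hour gap → hour 7); the build (finishes hour 4). The latest of these is hour 7, so staging deploy runs hour 7 to 7 + 6 = hour 13.
Production deploy waits on staging deploy (finishes hour 13), so the earliest it can start is hour 13.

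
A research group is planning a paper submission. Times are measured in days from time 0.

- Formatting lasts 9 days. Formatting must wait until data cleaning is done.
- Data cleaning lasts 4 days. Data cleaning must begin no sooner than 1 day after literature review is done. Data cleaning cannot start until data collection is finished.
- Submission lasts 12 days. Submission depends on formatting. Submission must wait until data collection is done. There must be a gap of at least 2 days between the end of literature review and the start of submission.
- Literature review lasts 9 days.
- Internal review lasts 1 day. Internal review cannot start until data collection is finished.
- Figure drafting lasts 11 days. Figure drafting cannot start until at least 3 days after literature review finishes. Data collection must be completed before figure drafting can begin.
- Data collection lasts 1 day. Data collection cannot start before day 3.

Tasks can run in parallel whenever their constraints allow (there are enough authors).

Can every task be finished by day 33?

No

Data collection waits on its own release at day 3, so it starts at day 3 and finishes at 3 + 1 = day 4.
Internal review cannot begin until data collection (finishes day 4). It runs from day 4 to 4 + 1 = day 5.
Literature review has no prerequisites, so it starts at day 0 and finishes at day 9.
Figure drafting needs all of literature review (finishes day 9, plus 3-day gap → day 12); data collection (finishes day 4). That puts its earliest start at day 12; it finishes at 12 + 11 = day 23.
Data cleaning has to wait for literature review (finishes day 9, plus 1-day gap → day 10); data collection (finishes day 4). The latest of these is day 10, so data cleaning runs day 10 to 10 + 4 = day 14.
After data cleaning (finishes day 14), formatting can start at day 14 and finishes at day 23.
Submission has to wait for formatting (finishes day 23); data collection (finishes day 4); literature review (finishes day 9, plus 2-day gap → day 11). The latest of these is day 23, so submission runs day 23 to 23 + 12 = day 35.
The earliest everything can be done is day 35, which is after the deadline of 33, so it is not possible.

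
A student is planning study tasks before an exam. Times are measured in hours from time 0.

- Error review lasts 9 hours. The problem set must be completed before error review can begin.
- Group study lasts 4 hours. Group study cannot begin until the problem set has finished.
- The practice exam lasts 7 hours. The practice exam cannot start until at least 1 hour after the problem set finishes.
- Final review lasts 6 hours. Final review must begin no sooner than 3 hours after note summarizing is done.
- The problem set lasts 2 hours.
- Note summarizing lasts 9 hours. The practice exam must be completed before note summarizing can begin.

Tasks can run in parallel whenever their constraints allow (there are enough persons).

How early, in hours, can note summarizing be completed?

19

The problem set has no prerequisites, so it starts at hour 0 and finishes at hour 2.
The practice exam waits on the problem set (finishes hour 2, plus 1-hour gap → hour 3), so it starts at hour 3 and finishes at 3 + 7 = hour 10.
Note summarizing cannot begin until the practice exam (finishes hour 10). It runs from hour 10 to 10 + 9 = hour 19.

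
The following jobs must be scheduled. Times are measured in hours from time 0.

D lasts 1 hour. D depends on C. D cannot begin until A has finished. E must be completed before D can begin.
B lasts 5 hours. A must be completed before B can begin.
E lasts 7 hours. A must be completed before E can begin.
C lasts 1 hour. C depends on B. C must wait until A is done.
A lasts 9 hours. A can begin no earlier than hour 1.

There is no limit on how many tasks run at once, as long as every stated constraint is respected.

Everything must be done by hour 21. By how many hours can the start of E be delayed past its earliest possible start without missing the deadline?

3

A cannot begin until its own release at hour 1. It runs from hour 1 to 1 + 9 = hour 10.
E waits on A (finishes hour 10), so it starts at hour 10 and finishes at 10 + 7 = hour 17.

Working backward from the deadline:
To finish by hour 21, D (duration 1) must start no later than hour 20.
E has to be done before D (must start by hour 20). That means finishing by hour 20, i.e. starting by 20 − 7 = hour 13.
So E can start as early as hour 10 and as late as hour 13, giving 13 − 10 = 3 hours of slack.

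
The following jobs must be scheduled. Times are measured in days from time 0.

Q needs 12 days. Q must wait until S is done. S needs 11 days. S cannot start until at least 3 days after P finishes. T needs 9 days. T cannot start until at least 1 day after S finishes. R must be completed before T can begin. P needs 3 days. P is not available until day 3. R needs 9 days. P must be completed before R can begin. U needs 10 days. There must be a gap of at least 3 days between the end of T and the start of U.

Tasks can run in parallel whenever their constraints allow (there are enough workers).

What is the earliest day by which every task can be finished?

43

After its own release at day 3, P can start at day 3 and finishes at day 6.
S cannot begin until P (finishes day 6, plus 3-day gap → day 9). It runs from day 9 to 9 + 11 = day 20.
Q waits on S (finishes day 20), so it starts at day 20 and finishes at 20 + 12 = day 32.
After P (finishes day 6), R can start at day 6 and finishes at day 15.
T needs all of S (finishes day 20, plus 1-day gap → day 21); R (finishes day 15). That puts its earliest start at day 21; it finishes at 21 + 9 = day 30.
After T (finishes day 30, plus 3-day gap → day 33), U can start at day 33 and finishes at day 43.
All tasks are finished once the last one completes. Finish times: P at 6, Q at 32, R at 15, S at 20, T at 30, U at 43. The latest is day 43.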